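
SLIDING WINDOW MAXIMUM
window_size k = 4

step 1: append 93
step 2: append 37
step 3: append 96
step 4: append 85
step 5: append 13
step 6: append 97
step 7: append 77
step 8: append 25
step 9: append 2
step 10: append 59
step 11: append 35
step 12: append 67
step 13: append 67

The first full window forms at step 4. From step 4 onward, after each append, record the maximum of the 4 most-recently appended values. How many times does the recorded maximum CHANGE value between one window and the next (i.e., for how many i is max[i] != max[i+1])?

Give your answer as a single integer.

step 1: append 93 -> window=[93] (not full yet)
step 2: append 37 -> window=[93, 37] (not full yet)
step 3: append 96 -> window=[93, 37, 96] (not full yet)
step 4: append 85 -> window=[93, 37, 96, 85] -> max=96
step 5: append 13 -> window=[37, 96, 85, 13] -> max=96
step 6: append 97 -> window=[96, 85, 13, 97] -> max=97
step 7: append 77 -> window=[85, 13, 97, 77] -> max=97
step 8: append 25 -> window=[13, 97, 77, 25] -> max=97
step 9: append 2 -> window=[97, 77, 25, 2] -> max=97
step 10: append 59 -> window=[77, 25, 2, 59] -> max=77
step 11: append 35 -> window=[25, 2, 59, 35] -> max=59
step 12: append 67 -> window=[2, 59, 35, 67] -> max=67
step 13: append 67 -> window=[59, 35, 67, 67] -> max=67
Recorded maximums: 96 96 97 97 97 97 77 59 67 67
Changes between consecutive maximums: 4

Answer: 4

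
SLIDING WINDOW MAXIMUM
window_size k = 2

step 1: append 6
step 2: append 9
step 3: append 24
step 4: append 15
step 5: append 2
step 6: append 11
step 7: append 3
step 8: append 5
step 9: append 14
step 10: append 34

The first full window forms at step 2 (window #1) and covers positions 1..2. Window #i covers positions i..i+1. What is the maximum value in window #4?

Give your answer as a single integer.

step 1: append 6 -> window=[6] (not full yet)
step 2: append 9 -> window=[6, 9] -> max=9
step 3: append 24 -> window=[9, 24] -> max=24
step 4: append 15 -> window=[24, 15] -> max=24
step 5: append 2 -> window=[15, 2] -> max=15
Window #4 max = 15

Answer: 15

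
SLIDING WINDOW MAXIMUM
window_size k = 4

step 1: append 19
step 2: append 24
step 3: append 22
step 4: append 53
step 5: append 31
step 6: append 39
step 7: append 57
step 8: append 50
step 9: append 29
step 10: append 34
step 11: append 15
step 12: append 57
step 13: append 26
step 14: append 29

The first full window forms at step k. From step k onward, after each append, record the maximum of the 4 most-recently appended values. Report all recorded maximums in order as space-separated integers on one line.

step 1: append 19 -> window=[19] (not full yet)
step 2: append 24 -> window=[19, 24] (not full yet)
step 3: append 22 -> window=[19, 24, 22] (not full yet)
step 4: append 53 -> window=[19, 24, 22, 53] -> max=53
step 5: append 31 -> window=[24, 22, 53, 31] -> max=53
step 6: append 39 -> window=[22, 53, 31, 39] -> max=53
step 7: append 57 -> window=[53, 31, 39, 57] -> max=57
step 8: append 50 -> window=[31, 39, 57, 50] -> max=57
step 9: append 29 -> window=[39, 57, 50, 29] -> max=57
step 10: append 34 -> window=[57, 50, 29, 34] -> max=57
step 11: append 15 -> window=[50, 29, 34, 15] -> max=50
step 12: append 57 -> window=[29, 34, 15, 57] -> max=57
step 13: append 26 -> window=[34, 15, 57, 26] -> max=57
step 14: append 29 -> window=[15, 57, 26, 29] -> max=57

Answer: 53 53 53 57 57 57 57 50 57 57 57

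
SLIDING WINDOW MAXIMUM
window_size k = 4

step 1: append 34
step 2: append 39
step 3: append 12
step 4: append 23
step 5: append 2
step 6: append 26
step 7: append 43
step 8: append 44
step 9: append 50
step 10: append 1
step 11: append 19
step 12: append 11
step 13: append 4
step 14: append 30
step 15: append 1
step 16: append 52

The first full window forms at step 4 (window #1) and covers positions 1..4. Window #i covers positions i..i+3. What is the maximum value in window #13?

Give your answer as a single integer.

Answer: 52

Derivation:
step 1: append 34 -> window=[34] (not full yet)
step 2: append 39 -> window=[34, 39] (not full yet)
step 3: append 12 -> window=[34, 39, 12] (not full yet)
step 4: append 23 -> window=[34, 39, 12, 23] -> max=39
step 5: append 2 -> window=[39, 12, 23, 2] -> max=39
step 6: append 26 -> window=[12, 23, 2, 26] -> max=26
step 7: append 43 -> window=[23, 2, 26, 43] -> max=43
step 8: append 44 -> window=[2, 26, 43, 44] -> max=44
step 9: append 50 -> window=[26, 43, 44, 50] -> max=50
step 10: append 1 -> window=[43, 44, 50, 1] -> max=50
step 11: append 19 -> window=[44, 50, 1, 19] -> max=50
step 12: append 11 -> window=[50, 1, 19, 11] -> max=50
step 13: append 4 -> window=[1, 19, 11, 4] -> max=19
step 14: append 30 -> window=[19, 11, 4, 30] -> max=30
step 15: append 1 -> window=[11, 4, 30, 1] -> max=30
step 16: append 52 -> window=[4, 30, 1, 52] -> max=52
Window #13 max = 52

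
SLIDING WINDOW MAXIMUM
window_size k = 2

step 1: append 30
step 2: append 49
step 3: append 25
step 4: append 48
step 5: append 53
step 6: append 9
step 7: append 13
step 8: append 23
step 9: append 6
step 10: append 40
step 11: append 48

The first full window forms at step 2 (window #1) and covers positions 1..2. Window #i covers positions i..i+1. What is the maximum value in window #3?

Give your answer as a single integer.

step 1: append 30 -> window=[30] (not full yet)
step 2: append 49 -> window=[30, 49] -> max=49
step 3: append 25 -> window=[49, 25] -> max=49
step 4: append 48 -> window=[25, 48] -> max=48
Window #3 max = 48

Answer: 48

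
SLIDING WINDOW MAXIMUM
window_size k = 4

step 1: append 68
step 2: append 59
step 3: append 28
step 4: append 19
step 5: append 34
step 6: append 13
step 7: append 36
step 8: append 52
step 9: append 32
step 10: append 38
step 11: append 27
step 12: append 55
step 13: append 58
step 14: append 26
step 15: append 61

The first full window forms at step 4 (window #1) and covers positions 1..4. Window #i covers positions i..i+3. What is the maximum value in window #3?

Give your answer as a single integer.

Answer: 34

Derivation:
step 1: append 68 -> window=[68] (not full yet)
step 2: append 59 -> window=[68, 59] (not full yet)
step 3: append 28 -> window=[68, 59, 28] (not full yet)
step 4: append 19 -> window=[68, 59, 28, 19] -> max=68
step 5: append 34 -> window=[59, 28, 19, 34] -> max=59
step 6: append 13 -> window=[28, 19, 34, 13] -> max=34
Window #3 max = 34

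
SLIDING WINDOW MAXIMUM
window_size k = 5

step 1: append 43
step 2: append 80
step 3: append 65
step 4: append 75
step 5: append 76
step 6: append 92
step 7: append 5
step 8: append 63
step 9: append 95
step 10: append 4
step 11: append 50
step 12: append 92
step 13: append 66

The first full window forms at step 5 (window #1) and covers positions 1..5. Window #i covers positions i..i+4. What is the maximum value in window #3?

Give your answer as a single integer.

step 1: append 43 -> window=[43] (not full yet)
step 2: append 80 -> window=[43, 80] (not full yet)
step 3: append 65 -> window=[43, 80, 65] (not full yet)
step 4: append 75 -> window=[43, 80, 65, 75] (not full yet)
step 5: append 76 -> window=[43, 80, 65, 75, 76] -> max=80
step 6: append 92 -> window=[80, 65, 75, 76, 92] -> max=92
step 7: append 5 -> window=[65, 75, 76, 92, 5] -> max=92
Window #3 max = 92

Answer: 92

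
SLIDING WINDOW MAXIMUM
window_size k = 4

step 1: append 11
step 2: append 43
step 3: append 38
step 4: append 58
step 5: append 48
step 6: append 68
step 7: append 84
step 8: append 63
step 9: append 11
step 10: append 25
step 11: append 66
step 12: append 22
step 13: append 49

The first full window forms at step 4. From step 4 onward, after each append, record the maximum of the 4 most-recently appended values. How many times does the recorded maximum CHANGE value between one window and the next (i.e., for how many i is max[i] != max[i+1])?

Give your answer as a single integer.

step 1: append 11 -> window=[11] (not full yet)
step 2: append 43 -> window=[11, 43] (not full yet)
step 3: append 38 -> window=[11, 43, 38] (not full yet)
step 4: append 58 -> window=[11, 43, 38, 58] -> max=58
step 5: append 48 -> window=[43, 38, 58, 48] -> max=58
step 6: append 68 -> window=[38, 58, 48, 68] -> max=68
step 7: append 84 -> window=[58, 48, 68, 84] -> max=84
step 8: append 63 -> window=[48, 68, 84, 63] -> max=84
step 9: append 11 -> window=[68, 84, 63, 11] -> max=84
step 10: append 25 -> window=[84, 63, 11, 25] -> max=84
step 11: append 66 -> window=[63, 11, 25, 66] -> max=66
step 12: append 22 -> window=[11, 25, 66, 22] -> max=66
step 13: append 49 -> window=[25, 66, 22, 49] -> max=66
Recorded maximums: 58 58 68 84 84 84 84 66 66 66
Changes between consecutive maximums: 3

Answer: 3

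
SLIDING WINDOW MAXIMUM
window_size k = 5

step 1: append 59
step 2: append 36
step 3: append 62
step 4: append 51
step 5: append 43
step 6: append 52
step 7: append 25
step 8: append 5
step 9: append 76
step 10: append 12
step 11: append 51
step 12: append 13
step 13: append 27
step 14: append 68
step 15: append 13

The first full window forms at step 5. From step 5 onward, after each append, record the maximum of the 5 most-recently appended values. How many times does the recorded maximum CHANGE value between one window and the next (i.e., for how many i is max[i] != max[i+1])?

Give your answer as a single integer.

Answer: 3

Derivation:
step 1: append 59 -> window=[59] (not full yet)
step 2: append 36 -> window=[59, 36] (not full yet)
step 3: append 62 -> window=[59, 36, 62] (not full yet)
step 4: append 51 -> window=[59, 36, 62, 51] (not full yet)
step 5: append 43 -> window=[59, 36, 62, 51, 43] -> max=62
step 6: append 52 -> window=[36, 62, 51, 43, 52] -> max=62
step 7: append 25 -> window=[62, 51, 43, 52, 25] -> max=62
step 8: append 5 -> window=[51, 43, 52, 25, 5] -> max=52
step 9: append 76 -> window=[43, 52, 25, 5, 76] -> max=76
step 10: append 12 -> window=[52, 25, 5, 76, 12] -> max=76
step 11: append 51 -> window=[25, 5, 76, 12, 51] -> max=76
step 12: append 13 -> window=[5, 76, 12, 51, 13] -> max=76
step 13: append 27 -> window=[76, 12, 51, 13, 27] -> max=76
step 14: append 68 -> window=[12, 51, 13, 27, 68] -> max=68
step 15: append 13 -> window=[51, 13, 27, 68, 13] -> max=68
Recorded maximums: 62 62 62 52 76 76 76 76 76 68 68
Changes between consecutive maximums: 3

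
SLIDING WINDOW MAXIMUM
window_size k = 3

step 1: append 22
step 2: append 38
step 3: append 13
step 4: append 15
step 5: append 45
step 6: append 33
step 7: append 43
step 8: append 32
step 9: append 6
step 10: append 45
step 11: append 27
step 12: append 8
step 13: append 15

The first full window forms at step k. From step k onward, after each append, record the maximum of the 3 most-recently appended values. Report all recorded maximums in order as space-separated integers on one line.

Answer: 38 38 45 45 45 43 43 45 45 45 27

Derivation:
step 1: append 22 -> window=[22] (not full yet)
step 2: append 38 -> window=[22, 38] (not full yet)
step 3: append 13 -> window=[22, 38, 13] -> max=38
step 4: append 15 -> window=[38, 13, 15] -> max=38
step 5: append 45 -> window=[13, 15, 45] -> max=45
step 6: append 33 -> window=[15, 45, 33] -> max=45
step 7: append 43 -> window=[45, 33, 43] -> max=45
step 8: append 32 -> window=[33, 43, 32] -> max=43
step 9: append 6 -> window=[43, 32, 6] -> max=43
step 10: append 45 -> window=[32, 6, 45] -> max=45
step 11: append 27 -> window=[6, 45, 27] -> max=45
step 12: append 8 -> window=[45, 27, 8] -> max=45
step 13: append 15 -> window=[27, 8, 15] -> max=27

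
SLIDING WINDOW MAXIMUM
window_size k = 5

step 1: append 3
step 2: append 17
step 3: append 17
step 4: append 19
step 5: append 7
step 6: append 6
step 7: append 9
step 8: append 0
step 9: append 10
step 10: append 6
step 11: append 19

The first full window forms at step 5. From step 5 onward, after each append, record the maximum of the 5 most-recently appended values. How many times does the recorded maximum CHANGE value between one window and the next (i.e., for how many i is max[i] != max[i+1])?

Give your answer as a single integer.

Answer: 2

Derivation:
step 1: append 3 -> window=[3] (not full yet)
step 2: append 17 -> window=[3, 17] (not full yet)
step 3: append 17 -> window=[3, 17, 17] (not full yet)
step 4: append 19 -> window=[3, 17, 17, 19] (not full yet)
step 5: append 7 -> window=[3, 17, 17, 19, 7] -> max=19
step 6: append 6 -> window=[17, 17, 19, 7, 6] -> max=19
step 7: append 9 -> window=[17, 19, 7, 6, 9] -> max=19
step 8: append 0 -> window=[19, 7, 6, 9, 0] -> max=19
step 9: append 10 -> window=[7, 6, 9, 0, 10] -> max=10
step 10: append 6 -> window=[6, 9, 0, 10, 6] -> max=10
step 11: append 19 -> window=[9, 0, 10, 6, 19] -> max=19
Recorded maximums: 19 19 19 19 10 10 19
Changes between consecutive maximums: 2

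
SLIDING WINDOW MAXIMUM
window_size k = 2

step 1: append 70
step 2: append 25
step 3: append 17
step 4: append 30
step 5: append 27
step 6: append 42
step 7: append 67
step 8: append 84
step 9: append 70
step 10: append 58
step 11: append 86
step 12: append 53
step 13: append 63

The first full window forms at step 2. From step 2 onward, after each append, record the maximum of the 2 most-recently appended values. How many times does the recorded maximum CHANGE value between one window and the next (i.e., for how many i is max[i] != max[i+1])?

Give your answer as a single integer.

step 1: append 70 -> window=[70] (not full yet)
step 2: append 25 -> window=[70, 25] -> max=70
step 3: append 17 -> window=[25, 17] -> max=25
step 4: append 30 -> window=[17, 30] -> max=30
step 5: append 27 -> window=[30, 27] -> max=30
step 6: append 42 -> window=[27, 42] -> max=42
step 7: append 67 -> window=[42, 67] -> max=67
step 8: append 84 -> window=[67, 84] -> max=84
step 9: append 70 -> window=[84, 70] -> max=84
step 10: append 58 -> window=[70, 58] -> max=70
step 11: append 86 -> window=[58, 86] -> max=86
step 12: append 53 -> window=[86, 53] -> max=86
step 13: append 63 -> window=[53, 63] -> max=63
Recorded maximums: 70 25 30 30 42 67 84 84 70 86 86 63
Changes between consecutive maximums: 8

Answer: 8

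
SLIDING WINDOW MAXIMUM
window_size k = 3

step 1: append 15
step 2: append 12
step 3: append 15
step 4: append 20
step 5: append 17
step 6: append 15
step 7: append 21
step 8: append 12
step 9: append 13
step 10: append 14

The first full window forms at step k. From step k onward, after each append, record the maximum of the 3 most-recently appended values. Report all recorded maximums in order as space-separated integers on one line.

Answer: 15 20 20 20 21 21 21 14

Derivation:
step 1: append 15 -> window=[15] (not full yet)
step 2: append 12 -> window=[15, 12] (not full yet)
step 3: append 15 -> window=[15, 12, 15] -> max=15
step 4: append 20 -> window=[12, 15, 20] -> max=20
step 5: append 17 -> window=[15, 20, 17] -> max=20
step 6: append 15 -> window=[20, 17, 15] -> max=20
step 7: append 21 -> window=[17, 15, 21] -> max=21
step 8: append 12 -> window=[15, 21, 12] -> max=21
step 9: append 13 -> window=[21, 12, 13] -> max=21
step 10: append 14 -> window=[12, 13, 14] -> max=14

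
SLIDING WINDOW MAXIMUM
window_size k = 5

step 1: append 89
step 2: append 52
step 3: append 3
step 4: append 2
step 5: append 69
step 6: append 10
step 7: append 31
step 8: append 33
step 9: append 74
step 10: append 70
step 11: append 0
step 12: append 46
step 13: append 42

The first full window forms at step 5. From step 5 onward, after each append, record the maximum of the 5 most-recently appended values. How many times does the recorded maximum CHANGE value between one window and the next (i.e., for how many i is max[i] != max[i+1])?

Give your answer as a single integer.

Answer: 2

Derivation:
step 1: append 89 -> window=[89] (not full yet)
step 2: append 52 -> window=[89, 52] (not full yet)
step 3: append 3 -> window=[89, 52, 3] (not full yet)
step 4: append 2 -> window=[89, 52, 3, 2] (not full yet)
step 5: append 69 -> window=[89, 52, 3, 2, 69] -> max=89
step 6: append 10 -> window=[52, 3, 2, 69, 10] -> max=69
step 7: append 31 -> window=[3, 2, 69, 10, 31] -> max=69
step 8: append 33 -> window=[2, 69, 10, 31, 33] -> max=69
step 9: append 74 -> window=[69, 10, 31, 33, 74] -> max=74
step 10: append 70 -> window=[10, 31, 33, 74, 70] -> max=74
step 11: append 0 -> window=[31, 33, 74, 70, 0] -> max=74
step 12: append 46 -> window=[33, 74, 70, 0, 46] -> max=74
step 13: append 42 -> window=[74, 70, 0, 46, 42] -> max=74
Recorded maximums: 89 69 69 69 74 74 74 74 74
Changes between consecutive maximums: 2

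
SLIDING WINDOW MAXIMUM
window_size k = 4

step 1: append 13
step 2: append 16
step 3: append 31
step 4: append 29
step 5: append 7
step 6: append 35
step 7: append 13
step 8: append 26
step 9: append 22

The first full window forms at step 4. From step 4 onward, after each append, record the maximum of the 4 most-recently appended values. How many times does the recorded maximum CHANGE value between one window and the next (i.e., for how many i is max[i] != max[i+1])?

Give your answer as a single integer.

Answer: 1

Derivation:
step 1: append 13 -> window=[13] (not full yet)
step 2: append 16 -> window=[13, 16] (not full yet)
step 3: append 31 -> window=[13, 16, 31] (not full yet)
step 4: append 29 -> window=[13, 16, 31, 29] -> max=31
step 5: append 7 -> window=[16, 31, 29, 7] -> max=31
step 6: append 35 -> window=[31, 29, 7, 35] -> max=35
step 7: append 13 -> window=[29, 7, 35, 13] -> max=35
step 8: append 26 -> window=[7, 35, 13, 26] -> max=35
step 9: append 22 -> window=[35, 13, 26, 22] -> max=35
Recorded maximums: 31 31 35 35 35 35
Changes between consecutive maximums: 1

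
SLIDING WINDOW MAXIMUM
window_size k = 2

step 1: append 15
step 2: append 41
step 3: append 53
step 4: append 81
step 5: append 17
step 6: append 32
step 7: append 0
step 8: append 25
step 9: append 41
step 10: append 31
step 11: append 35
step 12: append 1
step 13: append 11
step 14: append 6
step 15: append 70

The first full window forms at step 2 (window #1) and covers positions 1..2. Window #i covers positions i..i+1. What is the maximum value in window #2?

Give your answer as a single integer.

step 1: append 15 -> window=[15] (not full yet)
step 2: append 41 -> window=[15, 41] -> max=41
step 3: append 53 -> window=[41, 53] -> max=53
Window #2 max = 53

Answer: 53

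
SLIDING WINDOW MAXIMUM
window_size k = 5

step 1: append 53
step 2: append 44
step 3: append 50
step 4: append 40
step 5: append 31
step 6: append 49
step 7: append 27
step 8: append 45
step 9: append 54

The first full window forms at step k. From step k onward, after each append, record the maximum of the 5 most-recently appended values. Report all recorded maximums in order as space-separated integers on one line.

Answer: 53 50 50 49 54

Derivation:
step 1: append 53 -> window=[53] (not full yet)
step 2: append 44 -> window=[53, 44] (not full yet)
step 3: append 50 -> window=[53, 44, 50] (not full yet)
step 4: append 40 -> window=[53, 44, 50, 40] (not full yet)
step 5: append 31 -> window=[53, 44, 50, 40, 31] -> max=53
step 6: append 49 -> window=[44, 50, 40, 31, 49] -> max=50
step 7: append 27 -> window=[50, 40, 31, 49, 27] -> max=50
step 8: append 45 -> window=[40, 31, 49, 27, 45] -> max=49
step 9: append 54 -> window=[31, 49, 27, 45, 54] -> max=54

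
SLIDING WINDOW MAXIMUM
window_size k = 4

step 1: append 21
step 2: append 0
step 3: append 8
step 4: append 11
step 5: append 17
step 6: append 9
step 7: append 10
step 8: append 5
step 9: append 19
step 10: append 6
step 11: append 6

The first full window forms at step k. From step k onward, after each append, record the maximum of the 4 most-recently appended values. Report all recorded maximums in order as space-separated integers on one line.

Answer: 21 17 17 17 17 19 19 19

Derivation:
step 1: append 21 -> window=[21] (not full yet)
step 2: append 0 -> window=[21, 0] (not full yet)
step 3: append 8 -> window=[21, 0, 8] (not full yet)
step 4: append 11 -> window=[21, 0, 8, 11] -> max=21
step 5: append 17 -> window=[0, 8, 11, 17] -> max=17
step 6: append 9 -> window=[8, 11, 17, 9] -> max=17
step 7: append 10 -> window=[11, 17, 9, 10] -> max=17
step 8: append 5 -> window=[17, 9, 10, 5] -> max=17
step 9: append 19 -> window=[9, 10, 5, 19] -> max=19
step 10: append 6 -> window=[10, 5, 19, 6] -> max=19
step 11: append 6 -> window=[5, 19, 6, 6] -> max=19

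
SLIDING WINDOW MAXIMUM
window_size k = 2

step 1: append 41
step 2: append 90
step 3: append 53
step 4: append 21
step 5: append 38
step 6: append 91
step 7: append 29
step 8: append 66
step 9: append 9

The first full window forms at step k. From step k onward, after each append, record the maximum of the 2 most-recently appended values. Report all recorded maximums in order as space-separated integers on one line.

step 1: append 41 -> window=[41] (not full yet)
step 2: append 90 -> window=[41, 90] -> max=90
step 3: append 53 -> window=[90, 53] -> max=90
step 4: append 21 -> window=[53, 21] -> max=53
step 5: append 38 -> window=[21, 38] -> max=38
step 6: append 91 -> window=[38, 91] -> max=91
step 7: append 29 -> window=[91, 29] -> max=91
step 8: append 66 -> window=[29, 66] -> max=66
step 9: append 9 -> window=[66, 9] -> max=66

Answer: 90 90 53 38 91 91 66 66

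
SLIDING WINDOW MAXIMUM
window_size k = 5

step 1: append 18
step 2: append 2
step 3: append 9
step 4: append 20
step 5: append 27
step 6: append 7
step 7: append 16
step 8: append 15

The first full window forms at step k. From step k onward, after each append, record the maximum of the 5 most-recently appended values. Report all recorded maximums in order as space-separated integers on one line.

step 1: append 18 -> window=[18] (not full yet)
step 2: append 2 -> window=[18, 2] (not full yet)
step 3: append 9 -> window=[18, 2, 9] (not full yet)
step 4: append 20 -> window=[18, 2, 9, 20] (not full yet)
step 5: append 27 -> window=[18, 2, 9, 20, 27] -> max=27
step 6: append 7 -> window=[2, 9, 20, 27, 7] -> max=27
step 7: append 16 -> window=[9, 20, 27, 7, 16] -> max=27
step 8: append 15 -> window=[20, 27, 7, 16, 15] -> max=27

Answer: 27 27 27 27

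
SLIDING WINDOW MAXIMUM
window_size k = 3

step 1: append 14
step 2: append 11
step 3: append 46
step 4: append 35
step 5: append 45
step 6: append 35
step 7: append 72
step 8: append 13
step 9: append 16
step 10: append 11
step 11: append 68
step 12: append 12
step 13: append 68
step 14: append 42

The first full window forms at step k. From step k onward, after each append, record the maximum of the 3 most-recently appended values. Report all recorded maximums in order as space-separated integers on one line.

step 1: append 14 -> window=[14] (not full yet)
step 2: append 11 -> window=[14, 11] (not full yet)
step 3: append 46 -> window=[14, 11, 46] -> max=46
step 4: append 35 -> window=[11, 46, 35] -> max=46
step 5: append 45 -> window=[46, 35, 45] -> max=46
step 6: append 35 -> window=[35, 45, 35] -> max=45
step 7: append 72 -> window=[45, 35, 72] -> max=72
step 8: append 13 -> window=[35, 72, 13] -> max=72
step 9: append 16 -> window=[72, 13, 16] -> max=72
step 10: append 11 -> window=[13, 16, 11] -> max=16
step 11: append 68 -> window=[16, 11, 68] -> max=68
step 12: append 12 -> window=[11, 68, 12] -> max=68
step 13: append 68 -> window=[68, 12, 68] -> max=68
step 14: append 42 -> window=[12, 68, 42] -> max=68

Answer: 46 46 46 45 72 72 72 16 68 68 68 68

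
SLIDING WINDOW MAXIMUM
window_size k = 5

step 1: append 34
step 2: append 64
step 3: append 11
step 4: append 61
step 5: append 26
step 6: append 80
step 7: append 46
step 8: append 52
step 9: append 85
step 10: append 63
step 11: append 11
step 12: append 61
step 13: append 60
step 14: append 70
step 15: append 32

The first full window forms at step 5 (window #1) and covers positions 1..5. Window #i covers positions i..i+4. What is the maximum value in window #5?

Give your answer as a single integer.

Answer: 85

Derivation:
step 1: append 34 -> window=[34] (not full yet)
step 2: append 64 -> window=[34, 64] (not full yet)
step 3: append 11 -> window=[34, 64, 11] (not full yet)
step 4: append 61 -> window=[34, 64, 11, 61] (not full yet)
step 5: append 26 -> window=[34, 64, 11, 61, 26] -> max=64
step 6: append 80 -> window=[64, 11, 61, 26, 80] -> max=80
step 7: append 46 -> window=[11, 61, 26, 80, 46] -> max=80
step 8: append 52 -> window=[61, 26, 80, 46, 52] -> max=80
step 9: append 85 -> window=[26, 80, 46, 52, 85] -> max=85
Window #5 max = 85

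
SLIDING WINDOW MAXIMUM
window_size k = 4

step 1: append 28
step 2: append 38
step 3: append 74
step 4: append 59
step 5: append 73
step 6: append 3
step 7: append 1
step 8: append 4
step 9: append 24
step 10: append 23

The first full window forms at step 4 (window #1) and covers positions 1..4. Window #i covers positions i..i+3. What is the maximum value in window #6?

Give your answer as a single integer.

step 1: append 28 -> window=[28] (not full yet)
step 2: append 38 -> window=[28, 38] (not full yet)
step 3: append 74 -> window=[28, 38, 74] (not full yet)
step 4: append 59 -> window=[28, 38, 74, 59] -> max=74
step 5: append 73 -> window=[38, 74, 59, 73] -> max=74
step 6: append 3 -> window=[74, 59, 73, 3] -> max=74
step 7: append 1 -> window=[59, 73, 3, 1] -> max=73
step 8: append 4 -> window=[73, 3, 1, 4] -> max=73
step 9: append 24 -> window=[3, 1, 4, 24] -> max=24
Window #6 max = 24

Answer: 24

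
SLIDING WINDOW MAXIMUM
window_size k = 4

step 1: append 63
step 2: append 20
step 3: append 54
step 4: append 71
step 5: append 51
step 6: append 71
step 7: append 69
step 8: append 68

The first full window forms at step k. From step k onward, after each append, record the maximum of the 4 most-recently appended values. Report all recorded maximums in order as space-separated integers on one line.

step 1: append 63 -> window=[63] (not full yet)
step 2: append 20 -> window=[63, 20] (not full yet)
step 3: append 54 -> window=[63, 20, 54] (not full yet)
step 4: append 71 -> window=[63, 20, 54, 71] -> max=71
step 5: append 51 -> window=[20, 54, 71, 51] -> max=71
step 6: append 71 -> window=[54, 71, 51, 71] -> max=71
step 7: append 69 -> window=[71, 51, 71, 69] -> max=71
step 8: append 68 -> window=[51, 71, 69, 68] -> max=71

Answer: 71 71 71 71 71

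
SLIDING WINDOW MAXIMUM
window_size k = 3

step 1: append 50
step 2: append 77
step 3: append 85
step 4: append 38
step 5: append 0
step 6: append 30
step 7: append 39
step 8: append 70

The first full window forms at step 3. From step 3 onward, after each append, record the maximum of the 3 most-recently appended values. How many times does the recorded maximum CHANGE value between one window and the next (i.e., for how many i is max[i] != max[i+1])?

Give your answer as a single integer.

step 1: append 50 -> window=[50] (not full yet)
step 2: append 77 -> window=[50, 77] (not full yet)
step 3: append 85 -> window=[50, 77, 85] -> max=85
step 4: append 38 -> window=[77, 85, 38] -> max=85
step 5: append 0 -> window=[85, 38, 0] -> max=85
step 6: append 30 -> window=[38, 0, 30] -> max=38
step 7: append 39 -> window=[0, 30, 39] -> max=39
step 8: append 70 -> window=[30, 39, 70] -> max=70
Recorded maximums: 85 85 85 38 39 70
Changes between consecutive maximums: 3

Answer: 3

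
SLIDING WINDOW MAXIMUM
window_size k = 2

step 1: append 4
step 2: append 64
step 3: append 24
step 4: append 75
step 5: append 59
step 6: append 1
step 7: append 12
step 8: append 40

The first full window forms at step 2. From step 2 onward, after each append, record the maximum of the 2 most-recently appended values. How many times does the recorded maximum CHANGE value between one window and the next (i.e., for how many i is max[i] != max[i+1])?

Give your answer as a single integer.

step 1: append 4 -> window=[4] (not full yet)
step 2: append 64 -> window=[4, 64] -> max=64
step 3: append 24 -> window=[64, 24] -> max=64
step 4: append 75 -> window=[24, 75] -> max=75
step 5: append 59 -> window=[75, 59] -> max=75
step 6: append 1 -> window=[59, 1] -> max=59
step 7: append 12 -> window=[1, 12] -> max=12
step 8: append 40 -> window=[12, 40] -> max=40
Recorded maximums: 64 64 75 75 59 12 40
Changes between consecutive maximums: 4

Answer: 4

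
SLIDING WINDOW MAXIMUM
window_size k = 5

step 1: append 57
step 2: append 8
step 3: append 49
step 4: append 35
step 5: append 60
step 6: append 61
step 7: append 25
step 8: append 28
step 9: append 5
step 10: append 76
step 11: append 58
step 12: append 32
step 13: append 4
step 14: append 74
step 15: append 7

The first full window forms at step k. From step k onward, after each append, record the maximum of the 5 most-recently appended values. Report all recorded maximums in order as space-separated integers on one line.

Answer: 60 61 61 61 61 76 76 76 76 76 74

Derivation:
step 1: append 57 -> window=[57] (not full yet)
step 2: append 8 -> window=[57, 8] (not full yet)
step 3: append 49 -> window=[57, 8, 49] (not full yet)
step 4: append 35 -> window=[57, 8, 49, 35] (not full yet)
step 5: append 60 -> window=[57, 8, 49, 35, 60] -> max=60
step 6: append 61 -> window=[8, 49, 35, 60, 61] -> max=61
step 7: append 25 -> window=[49, 35, 60, 61, 25] -> max=61
step 8: append 28 -> window=[35, 60, 61, 25, 28] -> max=61
step 9: append 5 -> window=[60, 61, 25, 28, 5] -> max=61
step 10: append 76 -> window=[61, 25, 28, 5, 76] -> max=76
step 11: append 58 -> window=[25, 28, 5, 76, 58] -> max=76
step 12: append 32 -> window=[28, 5, 76, 58, 32] -> max=76
step 13: append 4 -> window=[5, 76, 58, 32, 4] -> max=76
step 14: append 74 -> window=[76, 58, 32, 4, 74] -> max=76
step 15: append 7 -> window=[58, 32, 4, 74, 7] -> max=74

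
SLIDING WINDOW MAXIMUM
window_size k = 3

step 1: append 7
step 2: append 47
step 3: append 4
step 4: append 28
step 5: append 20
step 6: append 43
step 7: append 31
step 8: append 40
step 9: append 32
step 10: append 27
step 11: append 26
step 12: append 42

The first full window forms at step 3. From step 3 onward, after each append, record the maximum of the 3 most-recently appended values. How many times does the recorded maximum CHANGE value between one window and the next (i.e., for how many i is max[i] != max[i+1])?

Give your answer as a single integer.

step 1: append 7 -> window=[7] (not full yet)
step 2: append 47 -> window=[7, 47] (not full yet)
step 3: append 4 -> window=[7, 47, 4] -> max=47
step 4: append 28 -> window=[47, 4, 28] -> max=47
step 5: append 20 -> window=[4, 28, 20] -> max=28
step 6: append 43 -> window=[28, 20, 43] -> max=43
step 7: append 31 -> window=[20, 43, 31] -> max=43
step 8: append 40 -> window=[43, 31, 40] -> max=43
step 9: append 32 -> window=[31, 40, 32] -> max=40
step 10: append 27 -> window=[40, 32, 27] -> max=40
step 11: append 26 -> window=[32, 27, 26] -> max=32
step 12: append 42 -> window=[27, 26, 42] -> max=42
Recorded maximums: 47 47 28 43 43 43 40 40 32 42
Changes between consecutive maximums: 5

Answer: 5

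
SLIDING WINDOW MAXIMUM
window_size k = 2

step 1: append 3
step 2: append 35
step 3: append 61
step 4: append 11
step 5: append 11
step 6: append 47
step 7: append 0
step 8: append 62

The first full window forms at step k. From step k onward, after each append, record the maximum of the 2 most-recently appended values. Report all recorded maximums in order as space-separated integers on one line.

Answer: 35 61 61 11 47 47 62

Derivation:
step 1: append 3 -> window=[3] (not full yet)
step 2: append 35 -> window=[3, 35] -> max=35
step 3: append 61 -> window=[35, 61] -> max=61
step 4: append 11 -> window=[61, 11] -> max=61
step 5: append 11 -> window=[11, 11] -> max=11
step 6: append 47 -> window=[11, 47] -> max=47
step 7: append 0 -> window=[47, 0] -> max=47
step 8: append 62 -> window=[0, 62] -> max=62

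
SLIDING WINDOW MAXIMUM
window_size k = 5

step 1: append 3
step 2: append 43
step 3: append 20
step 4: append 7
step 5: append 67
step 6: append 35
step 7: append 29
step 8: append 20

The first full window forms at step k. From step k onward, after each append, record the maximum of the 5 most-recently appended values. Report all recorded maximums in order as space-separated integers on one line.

Answer: 67 67 67 67

Derivation:
step 1: append 3 -> window=[3] (not full yet)
step 2: append 43 -> window=[3, 43] (not full yet)
step 3: append 20 -> window=[3, 43, 20] (not full yet)
step 4: append 7 -> window=[3, 43, 20, 7] (not full yet)
step 5: append 67 -> window=[3, 43, 20, 7, 67] -> max=67
step 6: append 35 -> window=[43, 20, 7, 67, 35] -> max=67
step 7: append 29 -> window=[20, 7, 67, 35, 29] -> max=67
step 8: append 20 -> window=[7, 67, 35, 29, 20] -> max=67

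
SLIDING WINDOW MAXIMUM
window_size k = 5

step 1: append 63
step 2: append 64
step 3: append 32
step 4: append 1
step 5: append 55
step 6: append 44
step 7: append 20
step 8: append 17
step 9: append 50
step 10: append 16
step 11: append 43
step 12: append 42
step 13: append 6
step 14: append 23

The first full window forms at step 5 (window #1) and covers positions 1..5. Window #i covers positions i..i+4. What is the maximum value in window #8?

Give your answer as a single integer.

step 1: append 63 -> window=[63] (not full yet)
step 2: append 64 -> window=[63, 64] (not full yet)
step 3: append 32 -> window=[63, 64, 32] (not full yet)
step 4: append 1 -> window=[63, 64, 32, 1] (not full yet)
step 5: append 55 -> window=[63, 64, 32, 1, 55] -> max=64
step 6: append 44 -> window=[64, 32, 1, 55, 44] -> max=64
step 7: append 20 -> window=[32, 1, 55, 44, 20] -> max=55
step 8: append 17 -> window=[1, 55, 44, 20, 17] -> max=55
step 9: append 50 -> window=[55, 44, 20, 17, 50] -> max=55
step 10: append 16 -> window=[44, 20, 17, 50, 16] -> max=50
step 11: append 43 -> window=[20, 17, 50, 16, 43] -> max=50
step 12: append 42 -> window=[17, 50, 16, 43, 42] -> max=50
Window #8 max = 50

Answer: 50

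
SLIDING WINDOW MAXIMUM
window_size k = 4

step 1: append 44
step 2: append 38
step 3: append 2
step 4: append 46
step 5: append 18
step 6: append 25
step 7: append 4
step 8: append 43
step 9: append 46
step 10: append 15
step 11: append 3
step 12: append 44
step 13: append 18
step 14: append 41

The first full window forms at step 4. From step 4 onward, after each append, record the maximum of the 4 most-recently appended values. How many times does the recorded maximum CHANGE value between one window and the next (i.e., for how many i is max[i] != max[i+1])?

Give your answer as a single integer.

step 1: append 44 -> window=[44] (not full yet)
step 2: append 38 -> window=[44, 38] (not full yet)
step 3: append 2 -> window=[44, 38, 2] (not full yet)
step 4: append 46 -> window=[44, 38, 2, 46] -> max=46
step 5: append 18 -> window=[38, 2, 46, 18] -> max=46
step 6: append 25 -> window=[2, 46, 18, 25] -> max=46
step 7: append 4 -> window=[46, 18, 25, 4] -> max=46
step 8: append 43 -> window=[18, 25, 4, 43] -> max=43
step 9: append 46 -> window=[25, 4, 43, 46] -> max=46
step 10: append 15 -> window=[4, 43, 46, 15] -> max=46
step 11: append 3 -> window=[43, 46, 15, 3] -> max=46
step 12: append 44 -> window=[46, 15, 3, 44] -> max=46
step 13: append 18 -> window=[15, 3, 44, 18] -> max=44
step 14: append 41 -> window=[3, 44, 18, 41] -> max=44
Recorded maximums: 46 46 46 46 43 46 46 46 46 44 44
Changes between consecutive maximums: 3

Answer: 3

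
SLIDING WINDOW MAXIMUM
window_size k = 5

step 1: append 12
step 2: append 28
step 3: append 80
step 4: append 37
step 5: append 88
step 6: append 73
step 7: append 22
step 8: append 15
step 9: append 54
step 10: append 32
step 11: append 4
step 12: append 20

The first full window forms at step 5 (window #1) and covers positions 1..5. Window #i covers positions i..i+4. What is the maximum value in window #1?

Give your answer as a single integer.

Answer: 88

Derivation:
step 1: append 12 -> window=[12] (not full yet)
step 2: append 28 -> window=[12, 28] (not full yet)
step 3: append 80 -> window=[12, 28, 80] (not full yet)
step 4: append 37 -> window=[12, 28, 80, 37] (not full yet)
step 5: append 88 -> window=[12, 28, 80, 37, 88] -> max=88
Window #1 max = 88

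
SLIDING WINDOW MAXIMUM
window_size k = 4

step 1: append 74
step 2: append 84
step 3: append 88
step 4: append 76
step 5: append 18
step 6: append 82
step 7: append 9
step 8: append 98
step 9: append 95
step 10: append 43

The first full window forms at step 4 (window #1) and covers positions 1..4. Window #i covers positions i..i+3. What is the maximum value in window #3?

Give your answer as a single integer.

Answer: 88

Derivation:
step 1: append 74 -> window=[74] (not full yet)
step 2: append 84 -> window=[74, 84] (not full yet)
step 3: append 88 -> window=[74, 84, 88] (not full yet)
step 4: append 76 -> window=[74, 84, 88, 76] -> max=88
step 5: append 18 -> window=[84, 88, 76, 18] -> max=88
step 6: append 82 -> window=[88, 76, 18, 82] -> max=88
Window #3 max = 88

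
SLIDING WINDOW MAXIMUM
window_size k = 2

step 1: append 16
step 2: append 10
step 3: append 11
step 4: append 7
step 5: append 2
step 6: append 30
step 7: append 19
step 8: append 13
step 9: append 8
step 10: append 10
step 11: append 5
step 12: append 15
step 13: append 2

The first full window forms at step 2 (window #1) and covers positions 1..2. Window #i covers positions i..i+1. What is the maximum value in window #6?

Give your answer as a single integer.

Answer: 30

Derivation:
step 1: append 16 -> window=[16] (not full yet)
step 2: append 10 -> window=[16, 10] -> max=16
step 3: append 11 -> window=[10, 11] -> max=11
step 4: append 7 -> window=[11, 7] -> max=11
step 5: append 2 -> window=[7, 2] -> max=7
step 6: append 30 -> window=[2, 30] -> max=30
step 7: append 19 -> window=[30, 19] -> max=30
Window #6 max = 30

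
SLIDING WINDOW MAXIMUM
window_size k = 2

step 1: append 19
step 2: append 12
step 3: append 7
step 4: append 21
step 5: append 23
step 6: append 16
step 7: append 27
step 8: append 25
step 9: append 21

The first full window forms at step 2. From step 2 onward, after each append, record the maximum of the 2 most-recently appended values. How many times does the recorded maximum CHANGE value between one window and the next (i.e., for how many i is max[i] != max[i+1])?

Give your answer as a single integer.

Answer: 5

Derivation:
step 1: append 19 -> window=[19] (not full yet)
step 2: append 12 -> window=[19, 12] -> max=19
step 3: append 7 -> window=[12, 7] -> max=12
step 4: append 21 -> window=[7, 21] -> max=21
step 5: append 23 -> window=[21, 23] -> max=23
step 6: append 16 -> window=[23, 16] -> max=23
step 7: append 27 -> window=[16, 27] -> max=27
step 8: append 25 -> window=[27, 25] -> max=27
step 9: append 21 -> window=[25, 21] -> max=25
Recorded maximums: 19 12 21 23 23 27 27 25
Changes between consecutive maximums: 5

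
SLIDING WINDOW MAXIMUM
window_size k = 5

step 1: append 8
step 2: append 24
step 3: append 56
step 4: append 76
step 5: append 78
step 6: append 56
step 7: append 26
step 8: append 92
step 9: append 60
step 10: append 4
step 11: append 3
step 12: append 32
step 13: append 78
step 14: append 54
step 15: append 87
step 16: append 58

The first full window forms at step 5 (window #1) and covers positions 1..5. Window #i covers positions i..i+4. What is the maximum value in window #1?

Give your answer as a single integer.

Answer: 78

Derivation:
step 1: append 8 -> window=[8] (not full yet)
step 2: append 24 -> window=[8, 24] (not full yet)
step 3: append 56 -> window=[8, 24, 56] (not full yet)
step 4: append 76 -> window=[8, 24, 56, 76] (not full yet)
step 5: append 78 -> window=[8, 24, 56, 76, 78] -> max=78
Window #1 max = 78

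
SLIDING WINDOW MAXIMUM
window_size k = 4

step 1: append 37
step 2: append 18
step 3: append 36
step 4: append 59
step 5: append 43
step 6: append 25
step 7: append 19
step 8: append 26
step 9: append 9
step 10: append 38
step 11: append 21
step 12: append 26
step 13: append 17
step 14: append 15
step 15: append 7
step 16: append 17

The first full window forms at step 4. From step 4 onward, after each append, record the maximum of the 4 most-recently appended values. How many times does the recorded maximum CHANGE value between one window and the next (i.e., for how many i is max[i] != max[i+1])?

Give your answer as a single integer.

step 1: append 37 -> window=[37] (not full yet)
step 2: append 18 -> window=[37, 18] (not full yet)
step 3: append 36 -> window=[37, 18, 36] (not full yet)
step 4: append 59 -> window=[37, 18, 36, 59] -> max=59
step 5: append 43 -> window=[18, 36, 59, 43] -> max=59
step 6: append 25 -> window=[36, 59, 43, 25] -> max=59
step 7: append 19 -> window=[59, 43, 25, 19] -> max=59
step 8: append 26 -> window=[43, 25, 19, 26] -> max=43
step 9: append 9 -> window=[25, 19, 26, 9] -> max=26
step 10: append 38 -> window=[19, 26, 9, 38] -> max=38
step 11: append 21 -> window=[26, 9, 38, 21] -> max=38
step 12: append 26 -> window=[9, 38, 21, 26] -> max=38
step 13: append 17 -> window=[38, 21, 26, 17] -> max=38
step 14: append 15 -> window=[21, 26, 17, 15] -> max=26
step 15: append 7 -> window=[26, 17, 15, 7] -> max=26
step 16: append 17 -> window=[17, 15, 7, 17] -> max=17
Recorded maximums: 59 59 59 59 43 26 38 38 38 38 26 26 17
Changes between consecutive maximums: 5

Answer: 5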